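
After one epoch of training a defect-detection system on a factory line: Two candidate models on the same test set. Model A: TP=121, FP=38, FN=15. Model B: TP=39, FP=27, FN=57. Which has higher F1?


Model A: P=121/159=0.761, R=121/136=0.8897, F1=2PR/(P+R)=2TP/(2TP+FP+FN)=242/295=0.8203
Model B: P=39/66=0.5909, R=39/96=0.4062, F1=2PR/(P+R)=2TP/(2TP+FP+FN)=78/162=0.4815
0.8203 > 0.4815 → Model A

Model A


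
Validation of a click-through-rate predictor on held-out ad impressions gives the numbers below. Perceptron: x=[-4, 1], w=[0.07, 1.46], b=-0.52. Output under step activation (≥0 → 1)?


z = (-4)·(0.07) + (1)·(1.46) - 0.52
  = 0.66
step(z) = 1 (z≥0)

1


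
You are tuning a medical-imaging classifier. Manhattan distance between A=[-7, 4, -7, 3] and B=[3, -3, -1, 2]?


d = |-7-3| + |4+ 3| + |-7+ 1| + |3-2|
  = 10 + 7 + 6 + 1
  = 24

24


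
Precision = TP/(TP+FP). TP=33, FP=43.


Precision = TP/(TP+FP)
= 33/(33+43)
= 33/76 = 43.42%

43.42%


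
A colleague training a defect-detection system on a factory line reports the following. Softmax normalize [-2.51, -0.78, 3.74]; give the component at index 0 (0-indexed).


Exponentials: e^-2.51=0.0813, e^-0.78=0.4584, e^3.74=42.098
Sum = 42.6377
Softmax = [0.0019, 0.0108, 0.9873]
p[0] = 0.0813/42.6377 = 0.0019

0.0019


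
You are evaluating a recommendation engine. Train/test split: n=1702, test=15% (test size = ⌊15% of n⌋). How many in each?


Test = ⌊1702·15/100⌋ = 255
Train = 1702 - 255 = 1447

Train: 1447, Test: 255


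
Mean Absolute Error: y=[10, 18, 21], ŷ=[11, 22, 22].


Absolute errors: |10-11|=1, |18-22|=4, |21-22|=1
Sum = 6
MAE = 6/3 = 2

2


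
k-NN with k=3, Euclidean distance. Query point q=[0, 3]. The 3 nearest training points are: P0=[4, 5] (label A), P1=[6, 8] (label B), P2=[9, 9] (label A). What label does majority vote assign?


d(q,P0) = 4.4721  (label A)
d(q,P1) = 7.8102  (label B)
d(q,P2) = 10.8167  (label A)
Votes: A=2, B=1
Majority → A

A


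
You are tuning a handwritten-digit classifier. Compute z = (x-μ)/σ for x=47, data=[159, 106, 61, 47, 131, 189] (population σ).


μ = 115.5, σ = 50.4769
z = (47 - 115.5)/50.4769 = -1.3571

-1.3571


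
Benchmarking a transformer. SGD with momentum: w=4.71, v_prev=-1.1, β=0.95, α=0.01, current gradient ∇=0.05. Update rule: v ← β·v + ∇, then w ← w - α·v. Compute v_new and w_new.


v_new = 0.95·-1.1 + 0.05 = -1.045 + 0.05 = -0.995
w_new = 4.71 - 0.01·-0.995 = 4.71 + 0.00995 = 4.71995

v_new=-0.995, w_new=4.71995


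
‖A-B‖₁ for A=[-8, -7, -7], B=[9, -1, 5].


d = |-8-9| + |-7+ 1| + |-7-5|
  = 17 + 6 + 12
  = 35

35


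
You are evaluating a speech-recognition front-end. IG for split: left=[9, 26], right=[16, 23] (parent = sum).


Parent = [25, 49], H_parent = 0.9227
H_left = 0.8224 (n=35), H_right = 0.9766 (n=39)
H_children = (35/74)·0.8224 + (39/74)·0.9766 = 0.9037
IG = 0.9227 - 0.9037 = 0.019

0.019


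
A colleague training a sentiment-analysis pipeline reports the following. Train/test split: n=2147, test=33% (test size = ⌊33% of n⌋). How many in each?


Test = ⌊2147·33/100⌋ = 708
Train = 2147 - 708 = 1439

Train: 1439, Test: 708


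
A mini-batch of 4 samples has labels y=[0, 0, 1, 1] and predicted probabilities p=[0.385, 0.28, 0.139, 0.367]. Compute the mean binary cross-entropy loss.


L[0] = -ln(1-0.385) = -ln(0.615) = 0.4861
L[1] = -ln(1-0.28) = -ln(0.72) = 0.3285
L[2] = -ln(0.139) = 1.9733
L[3] = -ln(0.367) = 1.0024
mean = (0.4861 + 0.3285 + 1.9733 + 1.0024)/4 = 0.9476

0.9476


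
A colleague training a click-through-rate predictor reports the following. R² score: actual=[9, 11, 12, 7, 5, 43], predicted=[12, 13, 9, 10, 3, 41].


ȳ = 14.5
SS_res = Σ(y-ŷ)² = 39
SS_tot = Σ(y-ȳ)² = 1007.5
R² = 1 - SS_res/SS_tot = 1 - 0.0387 = 0.9613

0.9613


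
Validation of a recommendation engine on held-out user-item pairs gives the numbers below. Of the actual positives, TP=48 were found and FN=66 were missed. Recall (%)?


Recall = TP/(TP+FN)
= 48/(48+66)
= 48/114 = 42.11%

42.11%


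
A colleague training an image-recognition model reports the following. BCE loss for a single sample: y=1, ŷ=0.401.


BCE = -[y·ln(p) + (1-y)·ln(1-p)]
= -1·ln(0.401) - 0
= -ln(0.401) = 0.9138

0.9138


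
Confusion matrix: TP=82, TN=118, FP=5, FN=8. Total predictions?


Total = TP + TN + FP + FN
= 82 + 118 + 5 + 8
= 213
(Predicted positive: 87, predicted negative: 126)

213


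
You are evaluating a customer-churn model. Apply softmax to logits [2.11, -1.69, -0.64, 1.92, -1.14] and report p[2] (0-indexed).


Exponentials: e^2.11=8.2482, e^-1.69=0.1845, e^-0.64=0.5273, e^1.92=6.821, e^-1.14=0.3198
Sum = 16.1008
Softmax = [0.5123, 0.0115, 0.0327, 0.4236, 0.0199]
p[2] = 0.5273/16.1008 = 0.0327

0.0327


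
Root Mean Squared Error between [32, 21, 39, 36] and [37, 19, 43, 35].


MSE = 46/4 = 11.5
RMSE = √(46/4) = 3.3912

3.3912


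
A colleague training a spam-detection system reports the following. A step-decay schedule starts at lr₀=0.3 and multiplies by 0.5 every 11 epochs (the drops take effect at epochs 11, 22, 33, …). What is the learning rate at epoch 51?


n_drops = ⌊51/11⌋ = 4
lr = 0.3·0.5^4 = 0.3·0.0625 = 0.01875

0.01875


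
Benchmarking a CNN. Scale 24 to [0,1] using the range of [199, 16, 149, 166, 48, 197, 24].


min=16, max=199
(24-16)/(199-16) = 8/183 = 0.0437

0.0437


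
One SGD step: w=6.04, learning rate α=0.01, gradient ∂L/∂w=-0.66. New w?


w_new = w - α·∇
= 6.04 - 0.01·-0.66
= 6.04 + 0.0066
= 6.0466

6.0466


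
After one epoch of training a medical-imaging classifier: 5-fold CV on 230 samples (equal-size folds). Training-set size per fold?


Fold size = 230/5 = 46
Training per fold = 230 - 46 = 184

184


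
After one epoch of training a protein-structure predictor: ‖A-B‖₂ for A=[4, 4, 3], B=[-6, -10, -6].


d = √((4+ 6)² + (4+ 10)² + (3+ 6)²)
  = √(100 + 196 + 81)
  = √377 = 19.4165

19.4165


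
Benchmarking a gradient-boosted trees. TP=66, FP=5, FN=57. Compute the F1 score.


Precision = 66/71 = 0.9296
Recall = 66/123 = 0.5366
F1 = 2·P·R/(P+R) = 2·TP/(2·TP+FP+FN) = 132/(132+5+57) = 132/194 = 0.6804

0.6804


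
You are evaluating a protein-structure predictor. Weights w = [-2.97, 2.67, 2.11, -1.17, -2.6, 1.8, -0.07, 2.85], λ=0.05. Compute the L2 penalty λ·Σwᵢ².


‖w‖₂² = (-2.97)² + (2.67)² + (2.11)² + (-1.17)² + (-2.6)² + (1.8)² + (-0.07)² + (2.85)²
     = 8.8209 + 7.1289 + 4.4521 + 1.3689 + 6.76 + 3.24 + 0.0049 + 8.1225
     = 39.8982
λ·‖w‖₂² = 0.05·39.8982 = 1.99491

1.99491


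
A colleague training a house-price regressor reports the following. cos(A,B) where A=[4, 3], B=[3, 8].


A·B = 4·3 + 3·8 = 36
‖A‖ = √25 = 5, ‖B‖ = √73 = 8.544
cos = 36/(√25·√73) = 36/√1825 = 0.8427

0.8427


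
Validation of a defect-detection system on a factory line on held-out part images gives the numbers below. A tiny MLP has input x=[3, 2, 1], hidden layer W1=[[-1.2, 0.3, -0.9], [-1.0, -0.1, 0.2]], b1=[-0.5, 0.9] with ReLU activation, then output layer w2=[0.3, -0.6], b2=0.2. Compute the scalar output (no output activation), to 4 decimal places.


z1[0] = (-1.2)·(3) + (0.3)·(2) + (-0.9)·(1) - 0.5 = -4.4
z1[1] = (-1.0)·(3) + (-0.1)·(2) + (0.2)·(1) + 0.9 = -2.1
h = ReLU(z1) = [0.0, 0.0]
output = (0.3)·(0.0) + (-0.6)·(0.0) + 0.2 = 0.2

0.2


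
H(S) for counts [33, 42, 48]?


Probabilities: [33/123, 42/123, 48/123] ≈ [0.2683, 0.3415, 0.3902]
H = -((33/123)·log₂(33/123) + (42/123)·log₂(42/123) + (48/123)·log₂(48/123))
  = 1.5684 bits

1.5684 bits


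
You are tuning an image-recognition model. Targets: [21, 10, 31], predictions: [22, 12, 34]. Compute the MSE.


Squared errors: (21-22)²=1, (10-12)²=4, (31-34)²=9
Sum = 14
MSE = 14/3 = 14/3

14/3


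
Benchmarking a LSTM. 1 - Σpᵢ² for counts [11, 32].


Probabilities: [11/43, 32/43] ≈ [0.2558, 0.7442]
Σpᵢ² = (121 + 1024)/43² = 1145/1849
Gini = 1 - Σpᵢ² = 1 - 1145/1849 = 0.3807

0.3807


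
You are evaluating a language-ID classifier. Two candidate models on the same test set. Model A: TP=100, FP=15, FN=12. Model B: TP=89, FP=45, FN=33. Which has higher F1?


Model A: P=100/115=0.8696, R=100/112=0.8929, F1=2PR/(P+R)=2TP/(2TP+FP+FN)=200/227=0.8811
Model B: P=89/134=0.6642, R=89/122=0.7295, F1=2PR/(P+R)=2TP/(2TP+FP+FN)=178/256=0.6953
0.8811 > 0.6953 → Model A

Model A


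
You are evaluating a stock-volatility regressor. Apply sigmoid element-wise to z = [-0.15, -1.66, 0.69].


σ(-0.15) = 1/(1+e^0.15) = 0.4626
σ(-1.66) = 1/(1+e^1.66) = 0.1598
σ(0.69) = 1/(1+e^-0.69) = 0.666
result = [0.4626, 0.1598, 0.666]

[0.4626, 0.1598, 0.666]


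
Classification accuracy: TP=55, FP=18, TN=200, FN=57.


Accuracy = (TP+TN)/(TP+TN+FP+FN)
= (55+200)/(330)
= 255/330 = 77.27%

77.27%


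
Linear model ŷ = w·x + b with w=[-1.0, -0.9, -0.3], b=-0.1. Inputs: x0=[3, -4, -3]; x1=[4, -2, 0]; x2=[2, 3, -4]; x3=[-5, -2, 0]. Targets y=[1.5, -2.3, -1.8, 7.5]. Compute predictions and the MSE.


ŷ0 = (-1.0)·(3) + (-0.9)·(-4) + (-0.3)·(-3) - 0.1 = 1.4
ŷ1 = (-1.0)·(4) + (-0.9)·(-2) + (-0.3)·(0) - 0.1 = -2.3
ŷ2 = (-1.0)·(2) + (-0.9)·(3) + (-0.3)·(-4) - 0.1 = -3.6
ŷ3 = (-1.0)·(-5) + (-0.9)·(-2) + (-0.3)·(0) - 0.1 = 6.7
errors² = [0.01, 0.0, 3.24, 0.64]
MSE = 3.8900/4 = 0.9725

0.9725


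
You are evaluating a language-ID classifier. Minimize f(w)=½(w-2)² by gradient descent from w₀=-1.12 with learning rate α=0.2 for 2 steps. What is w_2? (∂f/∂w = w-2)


step 1: grad = -1.12-2 = -3.12; w = -1.12 - 0.2·(-3.12) = -0.496
step 2: grad = -0.496-2 = -2.496; w = -0.496 - 0.2·(-2.496) = 0.0032

0.0032


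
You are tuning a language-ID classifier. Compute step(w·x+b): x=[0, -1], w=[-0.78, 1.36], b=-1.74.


z = (0)·(-0.78) + (-1)·(1.36) - 1.74
  = -3.1
step(z) = 0 (z<0)

0


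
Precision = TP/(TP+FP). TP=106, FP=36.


Precision = TP/(TP+FP)
= 106/(106+36)
= 106/142 = 74.65%

74.65%


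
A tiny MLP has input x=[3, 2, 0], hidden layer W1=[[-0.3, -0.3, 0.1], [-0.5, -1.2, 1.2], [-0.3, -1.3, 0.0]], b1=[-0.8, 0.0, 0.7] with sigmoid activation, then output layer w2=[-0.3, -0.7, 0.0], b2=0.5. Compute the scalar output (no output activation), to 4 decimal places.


z1[0] = (-0.3)·(3) + (-0.3)·(2) + (0.1)·(0) - 0.8 = -2.3
z1[1] = (-0.5)·(3) + (-1.2)·(2) + (1.2)·(0) + 0.0 = -3.9
z1[2] = (-0.3)·(3) + (-1.3)·(2) + (0.0)·(0) + 0.7 = -2.8
h = sigmoid(z1) = [0.0911, 0.0198, 0.0573]
output = (-0.3)·(0.0911) + (-0.7)·(0.0198) + (0.0)·(0.0573) + 0.5 = 0.4588

0.4588


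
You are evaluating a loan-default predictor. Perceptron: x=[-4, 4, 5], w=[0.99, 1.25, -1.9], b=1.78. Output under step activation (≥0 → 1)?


z = (-4)·(0.99) + (4)·(1.25) + (5)·(-1.9) + 1.78
  = -6.68
step(z) = 0 (z<0)

0


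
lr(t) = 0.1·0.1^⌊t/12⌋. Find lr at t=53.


n_drops = ⌊53/12⌋ = 4
lr = 0.1·0.1^4 = 0.1·0.0001 = 0.00001

0.00001


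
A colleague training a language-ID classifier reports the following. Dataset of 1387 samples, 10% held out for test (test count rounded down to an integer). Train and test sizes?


Test = ⌊1387·10/100⌋ = 138
Train = 1387 - 138 = 1249

Train: 1249, Test: 138


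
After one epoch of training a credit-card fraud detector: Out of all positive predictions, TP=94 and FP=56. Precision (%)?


Precision = TP/(TP+FP)
= 94/(94+56)
= 94/150 = 62.67%

62.67%


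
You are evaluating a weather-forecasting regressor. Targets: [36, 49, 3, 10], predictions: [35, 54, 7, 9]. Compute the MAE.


Absolute errors: |36-35|=1, |49-54|=5, |3-7|=4, |10-9|=1
Sum = 11
MAE = 11/4 = 11/4

11/4


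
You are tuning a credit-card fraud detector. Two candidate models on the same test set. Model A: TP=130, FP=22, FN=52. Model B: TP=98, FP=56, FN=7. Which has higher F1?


Model A: P=130/152=0.8553, R=130/182=0.7143, F1=2PR/(P+R)=2TP/(2TP+FP+FN)=260/334=0.7784
Model B: P=98/154=0.6364, R=98/105=0.9333, F1=2PR/(P+R)=2TP/(2TP+FP+FN)=196/259=0.7568
0.7784 > 0.7568 → Model A

Model A


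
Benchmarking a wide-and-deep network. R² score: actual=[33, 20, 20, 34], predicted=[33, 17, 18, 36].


ȳ = 26.75
SS_res = Σ(y-ŷ)² = 17
SS_tot = Σ(y-ȳ)² = 182.75
R² = 1 - SS_res/SS_tot = 1 - 0.093 = 0.907

0.907


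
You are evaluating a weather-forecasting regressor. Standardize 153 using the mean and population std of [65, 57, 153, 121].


μ = 99, σ = 39.7492
z = (153 - 99)/39.7492 = 1.3585

1.3585


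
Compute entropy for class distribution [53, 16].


Probabilities: [53/69, 16/69] ≈ [0.7681, 0.2319]
H = -((53/69)·log₂(53/69) + (16/69)·log₂(16/69))
  = 0.7813 bits

0.7813 bits


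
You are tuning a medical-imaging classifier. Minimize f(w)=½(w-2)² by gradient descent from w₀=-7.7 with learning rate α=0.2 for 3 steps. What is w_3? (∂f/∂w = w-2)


step 1: grad = -7.7-2 = -9.7; w = -7.7 - 0.2·(-9.7) = -5.76
step 2: grad = -5.76-2 = -7.76; w = -5.76 - 0.2·(-7.76) = -4.208
step 3: grad = -4.208-2 = -6.208; w = -4.208 - 0.2·(-6.208) = -2.9664

-2.9664


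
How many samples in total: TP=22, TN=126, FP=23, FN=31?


Total = TP + TN + FP + FN
= 22 + 126 + 23 + 31
= 202
(Predicted positive: 45, predicted negative: 157)

202


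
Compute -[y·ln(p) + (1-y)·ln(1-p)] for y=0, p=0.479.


BCE = -[y·ln(p) + (1-y)·ln(1-p)]
= -0 - 1·ln(1-0.479)
= -ln(0.521) = 0.652

0.652


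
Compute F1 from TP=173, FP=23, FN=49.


Precision = 173/196 = 0.8827
Recall = 173/222 = 0.7793
F1 = 2·P·R/(P+R) = 2·TP/(2·TP+FP+FN) = 346/(346+23+49) = 346/418 = 0.8278

0.8278


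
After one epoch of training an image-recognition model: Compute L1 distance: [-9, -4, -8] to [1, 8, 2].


d = |-9-1| + |-4-8| + |-8-2|
  = 10 + 12 + 10
  = 32

32


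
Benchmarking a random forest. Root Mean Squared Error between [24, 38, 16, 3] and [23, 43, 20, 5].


MSE = 46/4 = 11.5
RMSE = √(46/4) = 3.3912

3.3912


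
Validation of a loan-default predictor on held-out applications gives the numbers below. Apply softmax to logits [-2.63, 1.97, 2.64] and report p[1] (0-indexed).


Exponentials: e^-2.63=0.0721, e^1.97=7.1707, e^2.64=14.0132
Sum = 21.256
Softmax = [0.0034, 0.3373, 0.6593]
p[1] = 7.1707/21.256 = 0.3373

0.3373


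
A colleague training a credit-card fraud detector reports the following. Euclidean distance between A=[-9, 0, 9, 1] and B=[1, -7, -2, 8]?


d = √((-9-1)² + (0+ 7)² + (9+ 2)² + (1-8)²)
  = √(100 + 49 + 121 + 49)
  = √319 = 17.8606

17.8606


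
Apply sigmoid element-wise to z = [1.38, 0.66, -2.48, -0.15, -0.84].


σ(1.38) = 1/(1+e^-1.38) = 0.799
σ(0.66) = 1/(1+e^-0.66) = 0.6593
σ(-2.48) = 1/(1+e^2.48) = 0.0773
σ(-0.15) = 1/(1+e^0.15) = 0.4626
σ(-0.84) = 1/(1+e^0.84) = 0.3015
result = [0.799, 0.6593, 0.0773, 0.4626, 0.3015]

[0.799, 0.6593, 0.0773, 0.4626, 0.3015]


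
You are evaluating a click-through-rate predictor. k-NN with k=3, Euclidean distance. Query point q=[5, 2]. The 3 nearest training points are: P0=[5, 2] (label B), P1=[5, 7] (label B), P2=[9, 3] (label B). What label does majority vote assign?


d(q,P0) = 0.0  (label B)
d(q,P1) = 5.0  (label B)
d(q,P2) = 4.1231  (label B)
Votes: A=0, B=3
Majority → B

B


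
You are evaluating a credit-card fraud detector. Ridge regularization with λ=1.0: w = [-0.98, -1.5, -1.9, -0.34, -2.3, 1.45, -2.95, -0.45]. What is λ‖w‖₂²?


‖w‖₂² = (-0.98)² + (-1.5)² + (-1.9)² + (-0.34)² + (-2.3)² + (1.45)² + (-2.95)² + (-0.45)²
     = 0.9604 + 2.25 + 3.61 + 0.1156 + 5.29 + 2.1025 + 8.7025 + 0.2025
     = 23.2335
λ·‖w‖₂² = 1.0·23.2335 = 23.2335

23.2335


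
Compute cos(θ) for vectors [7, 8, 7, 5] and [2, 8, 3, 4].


A·B = 7·2 + 8·8 + 7·3 + 5·4 = 119
‖A‖ = √187 = 13.6748, ‖B‖ = √93 = 9.6437
cos = 119/(√187·√93) = 119/√17391 = 0.9024

0.9024


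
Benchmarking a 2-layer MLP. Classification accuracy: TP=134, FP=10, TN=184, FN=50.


Accuracy = (TP+TN)/(TP+TN+FP+FN)
= (134+184)/(378)
= 318/378 = 84.13%

84.13%


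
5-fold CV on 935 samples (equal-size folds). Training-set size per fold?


Fold size = 935/5 = 187
Training per fold = 935 - 187 = 748

748


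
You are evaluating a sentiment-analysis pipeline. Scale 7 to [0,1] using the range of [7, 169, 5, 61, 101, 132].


min=5, max=169
(7-5)/(169-5) = 2/164 = 0.0122

0.0122


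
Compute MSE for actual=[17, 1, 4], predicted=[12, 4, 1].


Squared errors: (17-12)²=25, (1-4)²=9, (4-1)²=9
Sum = 43
MSE = 43/3 = 43/3

43/3


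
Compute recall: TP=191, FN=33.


Recall = TP/(TP+FN)
= 191/(191+33)
= 191/224 = 85.27%

85.27%


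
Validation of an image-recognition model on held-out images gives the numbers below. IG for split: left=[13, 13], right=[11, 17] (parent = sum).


Parent = [24, 30], H_parent = 0.9911
H_left = 1 (n=26), H_right = 0.9666 (n=28)
H_children = (26/54)·1 + (28/54)·0.9666 = 0.9827
IG = 0.9911 - 0.9827 = 0.0084

0.0084


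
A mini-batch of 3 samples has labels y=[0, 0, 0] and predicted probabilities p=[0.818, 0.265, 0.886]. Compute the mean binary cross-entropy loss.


L[0] = -ln(1-0.818) = -ln(0.182) = 1.7037
L[1] = -ln(1-0.265) = -ln(0.735) = 0.3079
L[2] = -ln(1-0.886) = -ln(0.114) = 2.1716
mean = (1.7037 + 0.3079 + 2.1716)/3 = 1.3944

1.3944


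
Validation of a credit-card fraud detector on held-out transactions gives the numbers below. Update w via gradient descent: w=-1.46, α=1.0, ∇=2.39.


w_new = w - α·∇
= -1.46 - 1.0·2.39
= -1.46 - 2.39
= -3.85

-3.85


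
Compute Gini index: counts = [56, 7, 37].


Probabilities: [56/100, 7/100, 37/100] ≈ [0.56, 0.07, 0.37]
Σpᵢ² = (3136 + 49 + 1369)/100² = 4554/10000
Gini = 1 - Σpᵢ² = 1 - 4554/10000 = 0.5446

0.5446


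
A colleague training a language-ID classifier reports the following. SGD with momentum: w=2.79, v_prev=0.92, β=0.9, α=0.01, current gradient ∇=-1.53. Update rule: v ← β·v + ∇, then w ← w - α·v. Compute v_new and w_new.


v_new = 0.9·0.92 - 1.53 = 0.828 - 1.53 = -0.702
w_new = 2.79 - 0.01·-0.702 = 2.79 + 0.00702 = 2.79702

v_new=-0.702, w_new=2.79702


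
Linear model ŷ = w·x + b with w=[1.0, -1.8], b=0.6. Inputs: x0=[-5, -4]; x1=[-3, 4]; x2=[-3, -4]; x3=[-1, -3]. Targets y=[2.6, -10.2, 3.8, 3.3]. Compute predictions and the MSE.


ŷ0 = (1.0)·(-5) + (-1.8)·(-4) + 0.6 = 2.8
ŷ1 = (1.0)·(-3) + (-1.8)·(4) + 0.6 = -9.6
ŷ2 = (1.0)·(-3) + (-1.8)·(-4) + 0.6 = 4.8
ŷ3 = (1.0)·(-1) + (-1.8)·(-3) + 0.6 = 5.0
errors² = [0.04, 0.36, 1.0, 2.89]
MSE = 4.2900/4 = 1.0725

1.0725


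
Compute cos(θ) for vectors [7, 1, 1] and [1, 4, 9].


A·B = 7·1 + 1·4 + 1·9 = 20
‖A‖ = √51 = 7.1414, ‖B‖ = √98 = 9.8995
cos = 20/(√51·√98) = 20/√4998 = 0.2829

0.2829


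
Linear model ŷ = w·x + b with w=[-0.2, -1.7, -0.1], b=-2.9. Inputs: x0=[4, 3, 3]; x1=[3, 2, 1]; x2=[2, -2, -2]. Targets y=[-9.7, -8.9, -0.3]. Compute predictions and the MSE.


ŷ0 = (-0.2)·(4) + (-1.7)·(3) + (-0.1)·(3) - 2.9 = -9.1
ŷ1 = (-0.2)·(3) + (-1.7)·(2) + (-0.1)·(1) - 2.9 = -7.0
ŷ2 = (-0.2)·(2) + (-1.7)·(-2) + (-0.1)·(-2) - 2.9 = 0.3
errors² = [0.36, 3.61, 0.36]
MSE = 4.3300/3 = 1.4433

1.4433


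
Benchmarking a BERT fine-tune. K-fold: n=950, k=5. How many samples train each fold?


Fold size = 950/5 = 190
Training per fold = 950 - 190 = 760

760


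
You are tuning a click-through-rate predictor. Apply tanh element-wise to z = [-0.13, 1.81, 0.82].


tanh(-0.13) = -0.1293
tanh(1.81) = 0.9478
tanh(0.82) = 0.6751
result = [-0.1293, 0.9478, 0.6751]

[-0.1293, 0.9478, 0.6751]


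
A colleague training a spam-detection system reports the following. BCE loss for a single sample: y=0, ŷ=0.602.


BCE = -[y·ln(p) + (1-y)·ln(1-p)]
= -0 - 1·ln(1-0.602)
= -ln(0.398) = 0.9213

0.9213


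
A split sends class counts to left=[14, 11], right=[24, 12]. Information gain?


Parent = [38, 23], H_parent = 0.9559
H_left = 0.9896 (n=25), H_right = 0.9183 (n=36)
H_children = (25/61)·0.9896 + (36/61)·0.9183 = 0.9475
IG = 0.9559 - 0.9475 = 0.0084

0.0084


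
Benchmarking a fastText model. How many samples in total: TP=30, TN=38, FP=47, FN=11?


Total = TP + TN + FP + FN
= 30 + 38 + 47 + 11
= 126
(Predicted positive: 77, predicted negative: 49)

126


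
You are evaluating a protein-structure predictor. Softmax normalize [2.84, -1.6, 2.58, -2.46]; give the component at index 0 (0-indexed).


Exponentials: e^2.84=17.1158, e^-1.6=0.2019, e^2.58=13.1971, e^-2.46=0.0854
Sum = 30.6002
Softmax = [0.5593, 0.0066, 0.4313, 0.0028]
p[0] = 17.1158/30.6002 = 0.5593

0.5593


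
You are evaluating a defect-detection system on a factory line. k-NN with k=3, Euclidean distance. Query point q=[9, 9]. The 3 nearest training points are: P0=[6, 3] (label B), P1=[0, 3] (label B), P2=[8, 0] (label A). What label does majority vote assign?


d(q,P0) = 6.7082  (label B)
d(q,P1) = 10.8167  (label B)
d(q,P2) = 9.0554  (label A)
Votes: A=1, B=2
Majority → B

B


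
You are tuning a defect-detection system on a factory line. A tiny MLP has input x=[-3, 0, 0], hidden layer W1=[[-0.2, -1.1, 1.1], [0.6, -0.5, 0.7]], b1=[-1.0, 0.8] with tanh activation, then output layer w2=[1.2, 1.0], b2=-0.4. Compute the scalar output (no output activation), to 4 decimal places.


z1[0] = (-0.2)·(-3) + (-1.1)·(0) + (1.1)·(0) - 1.0 = -0.4
z1[1] = (0.6)·(-3) + (-0.5)·(0) + (0.7)·(0) + 0.8 = -1.0
h = tanh(z1) = [-0.3799, -0.7616]
output = (1.2)·(-0.3799) + (1.0)·(-0.7616) - 0.4 = -1.6175

-1.6175


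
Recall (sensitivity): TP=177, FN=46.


Recall = TP/(TP+FN)
= 177/(177+46)
= 177/223 = 79.37%

79.37%


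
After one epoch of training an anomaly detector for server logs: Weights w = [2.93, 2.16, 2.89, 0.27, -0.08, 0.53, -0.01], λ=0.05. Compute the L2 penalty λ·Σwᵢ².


‖w‖₂² = (2.93)² + (2.16)² + (2.89)² + (0.27)² + (-0.08)² + (0.53)² + (-0.01)²
     = 8.5849 + 4.6656 + 8.3521 + 0.0729 + 0.0064 + 0.2809 + 0.0001
     = 21.9629
λ·‖w‖₂² = 0.05·21.9629 = 1.098145

1.098145


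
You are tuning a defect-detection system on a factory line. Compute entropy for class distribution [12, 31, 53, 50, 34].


Probabilities: [12/180, 31/180, 53/180, 50/180, 34/180] ≈ [0.0667, 0.1722, 0.2944, 0.2778, 0.1889]
H = -((12/180)·log₂(12/180) + (31/180)·log₂(31/180) + (53/180)·log₂(53/180) + (50/180)·log₂(50/180) + (34/180)·log₂(34/180))
  = 2.1844 bits

2.1844 bits


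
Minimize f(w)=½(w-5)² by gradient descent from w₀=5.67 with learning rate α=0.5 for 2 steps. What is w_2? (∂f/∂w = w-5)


step 1: grad = 5.67-5 = 0.67; w = 5.67 - 0.5·(0.67) = 5.335
step 2: grad = 5.335-5 = 0.335; w = 5.335 - 0.5·(0.335) = 5.1675

5.1675


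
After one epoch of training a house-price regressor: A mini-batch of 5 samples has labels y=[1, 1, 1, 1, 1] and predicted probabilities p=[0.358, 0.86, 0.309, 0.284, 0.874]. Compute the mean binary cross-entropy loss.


L[0] = -ln(0.358) = 1.0272
L[1] = -ln(0.86) = 0.1508
L[2] = -ln(0.309) = 1.1744
L[3] = -ln(0.284) = 1.2588
L[4] = -ln(0.874) = 0.1347
mean = (1.0272 + 0.1508 + 1.1744 + 1.2588 + 0.1347)/5 = 0.7492

0.7492


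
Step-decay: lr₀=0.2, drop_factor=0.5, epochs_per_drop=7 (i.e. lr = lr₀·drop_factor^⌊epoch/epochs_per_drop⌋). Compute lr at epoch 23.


n_drops = ⌊23/7⌋ = 3
lr = 0.2·0.5^3 = 0.2·0.125 = 0.025

0.025


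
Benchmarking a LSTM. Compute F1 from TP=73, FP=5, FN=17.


Precision = 73/78 = 0.9359
Recall = 73/90 = 0.8111
F1 = 2·P·R/(P+R) = 2·TP/(2·TP+FP+FN) = 146/(146+5+17) = 146/168 = 0.869

0.869


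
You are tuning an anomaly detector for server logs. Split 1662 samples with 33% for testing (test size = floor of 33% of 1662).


Test = ⌊1662·33/100⌋ = 548
Train = 1662 - 548 = 1114

Train: 1114, Test: 548


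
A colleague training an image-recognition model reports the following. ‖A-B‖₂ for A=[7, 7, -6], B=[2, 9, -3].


d = √((7-2)² + (7-9)² + (-6+ 3)²)
  = √(25 + 4 + 9)
  = √38 = 6.1644

6.1644


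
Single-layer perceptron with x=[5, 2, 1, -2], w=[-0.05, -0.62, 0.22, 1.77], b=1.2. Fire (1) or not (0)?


z = (5)·(-0.05) + (2)·(-0.62) + (1)·(0.22) + (-2)·(1.77) + 1.2
  = -3.61
step(z) = 0 (z<0)

0


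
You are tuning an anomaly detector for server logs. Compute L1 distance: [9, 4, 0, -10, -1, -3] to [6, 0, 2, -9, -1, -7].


d = |9-6| + |4-0| + |0-2| + |-10+ 9| + |-1+ 1| + |-3+ 7|
  = 3 + 4 + 2 + 1 + 0 + 4
  = 14

14


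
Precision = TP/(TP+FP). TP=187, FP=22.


Precision = TP/(TP+FP)
= 187/(187+22)
= 187/209 = 89.47%

89.47%


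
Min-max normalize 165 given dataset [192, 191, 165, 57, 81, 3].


min=3, max=192
(165-3)/(192-3) = 162/189 = 0.8571

0.8571


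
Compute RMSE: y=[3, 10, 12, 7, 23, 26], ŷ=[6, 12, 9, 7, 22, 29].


MSE = 32/6 = 5.3333
RMSE = √(32/6) = 2.3094

2.3094


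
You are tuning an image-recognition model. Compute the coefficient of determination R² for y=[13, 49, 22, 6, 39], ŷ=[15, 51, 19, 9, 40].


ȳ = 25.8
SS_res = Σ(y-ŷ)² = 27
SS_tot = Σ(y-ȳ)² = 1282.8
R² = 1 - SS_res/SS_tot = 1 - 0.021 = 0.979

0.979


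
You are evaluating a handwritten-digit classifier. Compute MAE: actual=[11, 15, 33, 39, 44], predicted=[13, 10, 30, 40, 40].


Absolute errors: |11-13|=2, |15-10|=5, |33-30|=3, |39-40|=1, |44-40|=4
Sum = 15
MAE = 15/5 = 3

3


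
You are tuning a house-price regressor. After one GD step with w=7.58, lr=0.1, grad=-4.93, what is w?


w_new = w - α·∇
= 7.58 - 0.1·-4.93
= 7.58 + 0.493
= 8.073

8.073


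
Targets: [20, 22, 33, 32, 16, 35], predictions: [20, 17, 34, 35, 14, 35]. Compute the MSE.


Squared errors: (20-20)²=0, (22-17)²=25, (33-34)²=1, (32-35)²=9, (16-14)²=4, (35-35)²=0
Sum = 39
MSE = 39/6 = 13/2

13/2


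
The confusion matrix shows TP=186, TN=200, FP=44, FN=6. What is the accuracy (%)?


Accuracy = (TP+TN)/(TP+TN+FP+FN)
= (186+200)/(436)
= 386/436 = 88.53%

88.53%


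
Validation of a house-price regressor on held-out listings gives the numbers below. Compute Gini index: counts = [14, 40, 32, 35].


Probabilities: [14/121, 40/121, 32/121, 35/121] ≈ [0.1157, 0.3306, 0.2645, 0.2893]
Σpᵢ² = (196 + 1600 + 1024 + 1225)/121² = 4045/14641
Gini = 1 - Σpᵢ² = 1 - 4045/14641 = 0.7237

0.7237


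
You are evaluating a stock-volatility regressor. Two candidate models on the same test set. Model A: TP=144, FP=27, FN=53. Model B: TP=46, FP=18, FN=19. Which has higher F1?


Model A: P=144/171=0.8421, R=144/197=0.731, F1=2PR/(P+R)=2TP/(2TP+FP+FN)=288/368=0.7826
Model B: P=46/64=0.7188, R=46/65=0.7077, F1=2PR/(P+R)=2TP/(2TP+FP+FN)=92/129=0.7132
0.7826 > 0.7132 → Model A

Model A


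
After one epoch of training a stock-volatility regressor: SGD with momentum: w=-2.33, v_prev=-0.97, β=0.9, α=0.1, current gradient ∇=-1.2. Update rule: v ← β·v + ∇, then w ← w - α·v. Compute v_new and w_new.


v_new = 0.9·-0.97 - 1.2 = -0.873 - 1.2 = -2.073
w_new = -2.33 - 0.1·-2.073 = -2.33 + 0.2073 = -2.1227

v_new=-2.073, w_new=-2.1227


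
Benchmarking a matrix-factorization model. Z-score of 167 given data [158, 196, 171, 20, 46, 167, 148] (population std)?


μ = 129.4286, σ = 62.8692
z = (167 - 129.4286)/62.8692 = 0.5976

0.5976


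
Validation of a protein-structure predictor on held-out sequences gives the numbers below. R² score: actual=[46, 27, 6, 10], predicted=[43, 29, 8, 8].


ȳ = 22.25
SS_res = Σ(y-ŷ)² = 21
SS_tot = Σ(y-ȳ)² = 1000.75
R² = 1 - SS_res/SS_tot = 1 - 0.021 = 0.979

0.979


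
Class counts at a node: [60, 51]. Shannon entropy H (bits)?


Probabilities: [60/111, 51/111] ≈ [0.5405, 0.4595]
H = -((60/111)·log₂(60/111) + (51/111)·log₂(51/111))
  = 0.9953 bits

0.9953 bits


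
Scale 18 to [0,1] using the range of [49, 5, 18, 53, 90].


min=5, max=90
(18-5)/(90-5) = 13/85 = 0.1529

0.1529


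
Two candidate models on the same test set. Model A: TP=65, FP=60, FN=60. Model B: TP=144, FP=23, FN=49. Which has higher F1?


Model A: P=65/125=0.52, R=65/125=0.52, F1=2PR/(P+R)=2TP/(2TP+FP+FN)=130/250=0.52
Model B: P=144/167=0.8623, R=144/193=0.7461, F1=2PR/(P+R)=2TP/(2TP+FP+FN)=288/360=0.8
0.52 < 0.8 → Model B

Model B


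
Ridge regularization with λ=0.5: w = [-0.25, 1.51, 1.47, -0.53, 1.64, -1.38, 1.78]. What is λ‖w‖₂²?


‖w‖₂² = (-0.25)² + (1.51)² + (1.47)² + (-0.53)² + (1.64)² + (-1.38)² + (1.78)²
     = 0.0625 + 2.2801 + 2.1609 + 0.2809 + 2.6896 + 1.9044 + 3.1684
     = 12.5468
λ·‖w‖₂² = 0.5·12.5468 = 6.2734

6.2734


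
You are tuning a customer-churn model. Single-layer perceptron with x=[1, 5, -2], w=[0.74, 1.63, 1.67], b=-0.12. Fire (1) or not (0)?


z = (1)·(0.74) + (5)·(1.63) + (-2)·(1.67) - 0.12
  = 5.43
step(z) = 1 (z≥0)

1


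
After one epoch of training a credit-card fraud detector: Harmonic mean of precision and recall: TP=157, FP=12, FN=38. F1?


Precision = 157/169 = 0.929
Recall = 157/195 = 0.8051
F1 = 2·P·R/(P+R) = 2·TP/(2·TP+FP+FN) = 314/(314+12+38) = 314/364 = 0.8626

0.8626


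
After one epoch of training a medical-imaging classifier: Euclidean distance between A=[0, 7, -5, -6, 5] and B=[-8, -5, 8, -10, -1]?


d = √((0+ 8)² + (7+ 5)² + (-5-8)² + (-6+ 10)² + (5+ 1)²)
  = √(64 + 144 + 169 + 16 + 36)
  = √429 = 20.7123

20.7123


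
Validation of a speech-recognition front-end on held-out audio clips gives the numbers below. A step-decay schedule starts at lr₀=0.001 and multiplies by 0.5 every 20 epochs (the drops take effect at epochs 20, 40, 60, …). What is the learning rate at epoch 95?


n_drops = ⌊95/20⌋ = 4
lr = 0.001·0.5^4 = 0.001·0.0625 = 0.0000625

0.0000625


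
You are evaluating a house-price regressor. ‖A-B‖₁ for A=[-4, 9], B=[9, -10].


d = |-4-9| + |9+ 10|
  = 13 + 19
  = 32

32


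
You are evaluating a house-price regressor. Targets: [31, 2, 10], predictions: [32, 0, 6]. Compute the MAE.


Absolute errors: |31-32|=1, |2-0|=2, |10-6|=4
Sum = 7
MAE = 7/3 = 7/3

7/3


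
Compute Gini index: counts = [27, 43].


Probabilities: [27/70, 43/70] ≈ [0.3857, 0.6143]
Σpᵢ² = (729 + 1849)/70² = 2578/4900
Gini = 1 - Σpᵢ² = 1 - 2578/4900 = 0.4739

0.4739


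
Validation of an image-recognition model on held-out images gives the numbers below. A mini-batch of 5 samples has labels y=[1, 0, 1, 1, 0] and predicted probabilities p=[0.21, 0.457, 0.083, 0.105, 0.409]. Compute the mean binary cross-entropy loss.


L[0] = -ln(0.21) = 1.5606
L[1] = -ln(1-0.457) = -ln(0.543) = 0.6106
L[2] = -ln(0.083) = 2.4889
L[3] = -ln(0.105) = 2.2538
L[4] = -ln(1-0.409) = -ln(0.591) = 0.5259
mean = (1.5606 + 0.6106 + 2.4889 + 2.2538 + 0.5259)/5 = 1.488

1.488


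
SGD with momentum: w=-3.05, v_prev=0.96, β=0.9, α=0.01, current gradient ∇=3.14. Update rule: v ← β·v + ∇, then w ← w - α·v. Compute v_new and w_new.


v_new = 0.9·0.96 + 3.14 = 0.864 + 3.14 = 4.004
w_new = -3.05 - 0.01·4.004 = -3.05 - 0.04004 = -3.09004

v_new=4.004, w_new=-3.09004


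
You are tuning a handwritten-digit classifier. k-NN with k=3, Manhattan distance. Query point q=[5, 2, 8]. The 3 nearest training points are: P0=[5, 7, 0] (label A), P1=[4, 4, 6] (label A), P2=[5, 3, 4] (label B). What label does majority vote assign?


d(q,P0) = 13  (label A)
d(q,P1) = 5  (label A)
d(q,P2) = 5  (label B)
Votes: A=2, B=1
Majority → A

A


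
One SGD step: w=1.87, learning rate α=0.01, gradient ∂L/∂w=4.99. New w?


w_new = w - α·∇
= 1.87 - 0.01·4.99
= 1.87 - 0.0499
= 1.8201

1.8201


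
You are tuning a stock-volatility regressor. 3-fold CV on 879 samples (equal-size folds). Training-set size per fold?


Fold size = 879/3 = 293
Training per fold = 879 - 293 = 586

586


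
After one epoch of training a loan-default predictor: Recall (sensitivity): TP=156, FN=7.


Recall = TP/(TP+FN)
= 156/(156+7)
= 156/163 = 95.71%

95.71%


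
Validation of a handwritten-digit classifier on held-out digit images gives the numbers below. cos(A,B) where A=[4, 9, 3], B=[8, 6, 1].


A·B = 4·8 + 9·6 + 3·1 = 89
‖A‖ = √106 = 10.2956, ‖B‖ = √101 = 10.0499
cos = 89/(√106·√101) = 89/√10706 = 0.8602

0.8602


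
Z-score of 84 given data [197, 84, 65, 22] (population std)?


μ = 92, σ = 64.6491
z = (84 - 92)/64.6491 = -0.1237

-0.1237


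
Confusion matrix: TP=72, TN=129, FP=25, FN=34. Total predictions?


Total = TP + TN + FP + FN
= 72 + 129 + 25 + 34
= 260
(Predicted positive: 97, predicted negative: 163)

260


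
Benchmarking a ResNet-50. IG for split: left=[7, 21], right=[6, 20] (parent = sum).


Parent = [13, 41], H_parent = 0.7963
H_left = 0.8113 (n=28), H_right = 0.7793 (n=26)
H_children = (28/54)·0.8113 + (26/54)·0.7793 = 0.7959
IG = 0.7963 - 0.7959 = 0.0004

0.0004


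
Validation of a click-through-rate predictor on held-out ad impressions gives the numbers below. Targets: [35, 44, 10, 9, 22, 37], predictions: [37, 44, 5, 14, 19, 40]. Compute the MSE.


Squared errors: (35-37)²=4, (44-44)²=0, (10-5)²=25, (9-14)²=25, (22-19)²=9, (37-40)²=9
Sum = 72
MSE = 72/6 = 12

12


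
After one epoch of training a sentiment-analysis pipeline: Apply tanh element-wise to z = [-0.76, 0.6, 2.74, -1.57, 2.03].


tanh(-0.76) = -0.6411
tanh(0.6) = 0.537
tanh(2.74) = 0.9917
tanh(-1.57) = -0.917
tanh(2.03) = 0.9661
result = [-0.6411, 0.537, 0.9917, -0.917, 0.9661]

[-0.6411, 0.537, 0.9917, -0.917, 0.9661]


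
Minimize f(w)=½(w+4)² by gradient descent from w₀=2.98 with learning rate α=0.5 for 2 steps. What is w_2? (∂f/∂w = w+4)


step 1: grad = 2.98+4 = 6.98; w = 2.98 - 0.5·(6.98) = -0.51
step 2: grad = -0.51+4 = 3.49; w = -0.51 - 0.5·(3.49) = -2.255

-2.255


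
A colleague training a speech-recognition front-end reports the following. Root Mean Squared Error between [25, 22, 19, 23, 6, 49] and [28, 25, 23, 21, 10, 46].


MSE = 63/6 = 10.5
RMSE = √(63/6) = 3.2404

3.2404


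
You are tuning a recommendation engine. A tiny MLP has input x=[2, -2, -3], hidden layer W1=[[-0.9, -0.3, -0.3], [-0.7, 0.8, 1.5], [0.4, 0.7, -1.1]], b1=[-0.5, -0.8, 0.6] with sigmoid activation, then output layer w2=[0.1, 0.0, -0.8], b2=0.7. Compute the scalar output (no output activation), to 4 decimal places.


z1[0] = (-0.9)·(2) + (-0.3)·(-2) + (-0.3)·(-3) - 0.5 = -0.8
z1[1] = (-0.7)·(2) + (0.8)·(-2) + (1.5)·(-3) - 0.8 = -8.3
z1[2] = (0.4)·(2) + (0.7)·(-2) + (-1.1)·(-3) + 0.6 = 3.3
h = sigmoid(z1) = [0.31, 0.0002, 0.9644]
output = (0.1)·(0.31) + (0.0)·(0.0002) + (-0.8)·(0.9644) + 0.7 = -0.0405

-0.0405


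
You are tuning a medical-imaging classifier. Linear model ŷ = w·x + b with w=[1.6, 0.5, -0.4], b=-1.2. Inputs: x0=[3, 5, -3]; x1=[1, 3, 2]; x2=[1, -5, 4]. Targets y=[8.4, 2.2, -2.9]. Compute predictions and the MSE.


ŷ0 = (1.6)·(3) + (0.5)·(5) + (-0.4)·(-3) - 1.2 = 7.3
ŷ1 = (1.6)·(1) + (0.5)·(3) + (-0.4)·(2) - 1.2 = 1.1
ŷ2 = (1.6)·(1) + (0.5)·(-5) + (-0.4)·(4) - 1.2 = -3.7
errors² = [1.21, 1.21, 0.64]
MSE = 3.0600/3 = 1.02

1.02


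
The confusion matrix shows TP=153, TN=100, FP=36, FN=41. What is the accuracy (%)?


Accuracy = (TP+TN)/(TP+TN+FP+FN)
= (153+100)/(330)
= 253/330 = 76.67%

76.67%


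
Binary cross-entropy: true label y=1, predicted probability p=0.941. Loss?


BCE = -[y·ln(p) + (1-y)·ln(1-p)]
= -1·ln(0.941) - 0
= -ln(0.941) = 0.0608

0.0608


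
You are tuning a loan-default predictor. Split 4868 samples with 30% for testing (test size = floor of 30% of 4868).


Test = ⌊4868·30/100⌋ = 1460
Train = 4868 - 1460 = 3408

Train: 3408, Test: 1460


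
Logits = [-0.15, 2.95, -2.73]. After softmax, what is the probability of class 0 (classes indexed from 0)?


Exponentials: e^-0.15=0.8607, e^2.95=19.106, e^-2.73=0.0652
Sum = 20.0319
Softmax = [0.043, 0.9538, 0.0033]
p[0] = 0.8607/20.0319 = 0.043

0.043


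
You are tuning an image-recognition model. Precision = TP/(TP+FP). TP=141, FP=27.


Precision = TP/(TP+FP)
= 141/(141+27)
= 141/168 = 83.93%

83.93%


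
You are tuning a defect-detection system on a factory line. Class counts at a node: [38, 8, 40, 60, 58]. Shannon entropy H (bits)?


Probabilities: [38/204, 8/204, 40/204, 60/204, 58/204] ≈ [0.1863, 0.0392, 0.1961, 0.2941, 0.2843]
H = -((38/204)·log₂(38/204) + (8/204)·log₂(8/204) + (40/204)·log₂(40/204) + (60/204)·log₂(60/204) + (58/204)·log₂(58/204))
  = 2.1309 bits

2.1309 bits


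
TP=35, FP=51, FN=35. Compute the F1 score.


Precision = 35/86 = 0.407
Recall = 35/70 = 0.5
F1 = 2·P·R/(P+R) = 2·TP/(2·TP+FP+FN) = 70/(70+51+35) = 70/156 = 0.4487

0.4487


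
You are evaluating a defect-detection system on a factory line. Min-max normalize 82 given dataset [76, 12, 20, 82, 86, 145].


min=12, max=145
(82-12)/(145-12) = 70/133 = 0.5263

0.5263


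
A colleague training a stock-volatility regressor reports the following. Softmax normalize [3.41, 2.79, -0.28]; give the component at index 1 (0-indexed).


Exponentials: e^3.41=30.2652, e^2.79=16.281, e^-0.28=0.7558
Sum = 47.302
Softmax = [0.6398, 0.3442, 0.016]
p[1] = 16.281/47.302 = 0.3442

0.3442


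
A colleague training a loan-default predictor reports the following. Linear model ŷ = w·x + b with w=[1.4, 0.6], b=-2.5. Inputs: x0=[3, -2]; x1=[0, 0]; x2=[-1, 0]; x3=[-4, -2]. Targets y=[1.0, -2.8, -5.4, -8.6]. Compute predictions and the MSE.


ŷ0 = (1.4)·(3) + (0.6)·(-2) - 2.5 = 0.5
ŷ1 = (1.4)·(0) + (0.6)·(0) - 2.5 = -2.5
ŷ2 = (1.4)·(-1) + (0.6)·(0) - 2.5 = -3.9
ŷ3 = (1.4)·(-4) + (0.6)·(-2) - 2.5 = -9.3
errors² = [0.25, 0.09, 2.25, 0.49]
MSE = 3.0800/4 = 0.77

0.77


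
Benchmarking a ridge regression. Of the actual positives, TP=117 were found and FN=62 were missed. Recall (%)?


Recall = TP/(TP+FN)
= 117/(117+62)
= 117/179 = 65.36%

65.36%


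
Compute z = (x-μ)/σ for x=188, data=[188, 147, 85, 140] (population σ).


μ = 140, σ = 36.6674
z = (188 - 140)/36.6674 = 1.3091

1.3091


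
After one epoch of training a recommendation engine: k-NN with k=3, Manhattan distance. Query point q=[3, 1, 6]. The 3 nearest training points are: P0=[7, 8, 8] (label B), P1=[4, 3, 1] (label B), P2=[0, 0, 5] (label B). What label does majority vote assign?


d(q,P0) = 13  (label B)
d(q,P1) = 8  (label B)
d(q,P2) = 5  (label B)
Votes: A=0, B=3
Majority → B

B


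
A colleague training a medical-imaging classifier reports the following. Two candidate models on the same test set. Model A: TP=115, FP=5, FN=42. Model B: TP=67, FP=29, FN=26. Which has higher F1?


Model A: P=115/120=0.9583, R=115/157=0.7325, F1=2PR/(P+R)=2TP/(2TP+FP+FN)=230/277=0.8303
Model B: P=67/96=0.6979, R=67/93=0.7204, F1=2PR/(P+R)=2TP/(2TP+FP+FN)=134/189=0.709
0.8303 > 0.709 → Model A

Model A


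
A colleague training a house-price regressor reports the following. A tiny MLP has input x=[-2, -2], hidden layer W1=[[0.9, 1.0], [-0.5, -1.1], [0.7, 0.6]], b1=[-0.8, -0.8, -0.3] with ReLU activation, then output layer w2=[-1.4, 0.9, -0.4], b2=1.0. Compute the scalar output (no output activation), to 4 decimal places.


z1[0] = (0.9)·(-2) + (1.0)·(-2) - 0.8 = -4.6
z1[1] = (-0.5)·(-2) + (-1.1)·(-2) - 0.8 = 2.4
z1[2] = (0.7)·(-2) + (0.6)·(-2) - 0.3 = -2.9
h = ReLU(z1) = [0.0, 2.4, 0.0]
output = (-1.4)·(0.0) + (0.9)·(2.4) + (-0.4)·(0.0) + 1.0 = 3.16

3.16


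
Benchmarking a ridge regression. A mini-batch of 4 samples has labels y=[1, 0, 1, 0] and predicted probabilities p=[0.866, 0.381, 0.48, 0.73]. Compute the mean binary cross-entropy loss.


L[0] = -ln(0.866) = 0.1439
L[1] = -ln(1-0.381) = -ln(0.619) = 0.4797
L[2] = -ln(0.48) = 0.734
L[3] = -ln(1-0.73) = -ln(0.27) = 1.3093
mean = (0.1439 + 0.4797 + 0.734 + 1.3093)/4 = 0.6667

0.6667
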